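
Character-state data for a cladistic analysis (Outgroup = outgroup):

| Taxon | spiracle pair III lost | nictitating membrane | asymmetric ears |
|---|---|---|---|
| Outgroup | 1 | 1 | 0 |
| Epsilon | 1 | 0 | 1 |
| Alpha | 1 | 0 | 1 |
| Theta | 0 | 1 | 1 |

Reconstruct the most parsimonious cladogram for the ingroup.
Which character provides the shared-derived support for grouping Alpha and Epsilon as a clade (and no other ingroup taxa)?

Character polarity is set by the outgroup: the derived state is whichever differs from the outgroup's state, so for spiracle pair III lost, nictitating membrane the derived state is '0', and for the remaining characters it is '1'.
spiracle pair III lost: derived state '0' in Theta only — an autapomorphy, so it tells us nothing about relationships among taxa.
nictitating membrane: derived state '0' in Alpha and Epsilon only — synapomorphy for {Alpha, Epsilon}.
asymmetric ears (derived state '1') is shared by all ingroup taxa — unites the whole ingroup.
Most parsimonious ingroup topology: ((Epsilon,Alpha),Theta).
The clade {Alpha, Epsilon} is supported by nictitating membrane: its derived state '0' occurs in exactly those taxa and in no other taxon (including the outgroup).

nictitating membrane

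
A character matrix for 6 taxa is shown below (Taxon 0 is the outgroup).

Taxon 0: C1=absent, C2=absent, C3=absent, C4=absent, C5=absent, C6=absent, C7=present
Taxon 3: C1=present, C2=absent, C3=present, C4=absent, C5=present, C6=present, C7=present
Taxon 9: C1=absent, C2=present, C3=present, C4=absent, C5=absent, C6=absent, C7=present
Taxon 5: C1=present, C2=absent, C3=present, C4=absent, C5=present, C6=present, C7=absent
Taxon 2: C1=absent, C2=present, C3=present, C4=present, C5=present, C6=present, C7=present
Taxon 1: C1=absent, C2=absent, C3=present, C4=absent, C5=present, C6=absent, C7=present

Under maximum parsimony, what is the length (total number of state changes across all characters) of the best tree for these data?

8

Character polarity is set by the outgroup: the derived state is whichever differs from the outgroup's state, so for C7 the derived state is 'absent', and for the remaining characters it is 'present'.
C1 (derived state 'present') is shared by Taxon 3 and Taxon 5 — a synapomorphy uniting that clade.
C2 (state 'present') occurs in Taxon 2 and Taxon 9 but conflicts with the nesting implied by the other characters — most parsimoniously interpreted as homoplasy.
C3 (derived state 'present') is shared by all ingroup taxa — unites the whole ingroup.
C4: derived state 'present' in Taxon 2 only — an autapomorphy, so it tells us nothing about relationships among taxa.
C5: derived state 'present' in Taxon 1, Taxon 2, Taxon 3, and Taxon 5 only — synapomorphy for {Taxon 1, Taxon 2, Taxon 3, Taxon 5}.
Only Taxon 2, Taxon 3, and Taxon 5 show the derived state 'present' for C6, supporting them as a clade.
C7: derived state 'absent' in Taxon 5 only — an autapomorphy, so it tells us nothing about relationships among taxa.
Most parsimonious ingroup topology: ((((Taxon 3,Taxon 5),Taxon 2),Taxon 1),Taxon 9).
Changes per character on this tree: C1: 1; C2: 2; C3: 1; C4: 1; C5: 1; C6: 1; C7: 1.
Total = 8.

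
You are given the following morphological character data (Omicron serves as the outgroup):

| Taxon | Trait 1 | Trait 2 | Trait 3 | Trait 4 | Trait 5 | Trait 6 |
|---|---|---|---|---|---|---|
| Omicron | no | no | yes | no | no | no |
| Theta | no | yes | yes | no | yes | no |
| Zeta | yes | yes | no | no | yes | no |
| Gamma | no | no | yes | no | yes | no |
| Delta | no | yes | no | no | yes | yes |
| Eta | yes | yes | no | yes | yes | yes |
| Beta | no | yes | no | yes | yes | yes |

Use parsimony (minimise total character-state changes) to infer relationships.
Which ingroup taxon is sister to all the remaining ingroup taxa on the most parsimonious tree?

Gamma

Character polarity is set by the outgroup: the derived state is whichever differs from the outgroup's state, so for Trait 3 the derived state is 'no', and for the remaining characters it is 'yes'.
Trait 1 groups Eta and Zeta, which is incompatible with the clades supported by the remaining characters; treating it as convergent (homoplasy) costs fewer steps than any alternative tree.
Only Beta, Delta, Eta, Theta, and Zeta show the derived state 'yes' for Trait 2, supporting them as a clade.
Trait 3 (derived state 'no') is shared by Beta, Delta, Eta, and Zeta — a synapomorphy uniting that clade.
Trait 4 (derived state 'yes') is shared by Beta and Eta — a synapomorphy uniting that clade.
Trait 5 (derived state 'yes') is shared by all ingroup taxa — unites the whole ingroup.
Only Beta, Delta, and Eta show the derived state 'yes' for Trait 6, supporting them as a clade.
Most parsimonious ingroup topology: ((Theta,(Zeta,(Delta,(Eta,Beta)))),Gamma).
Gamma is sister to the clade containing all other ingroup taxa, so it is the earliest-diverging (most basal) ingroup lineage.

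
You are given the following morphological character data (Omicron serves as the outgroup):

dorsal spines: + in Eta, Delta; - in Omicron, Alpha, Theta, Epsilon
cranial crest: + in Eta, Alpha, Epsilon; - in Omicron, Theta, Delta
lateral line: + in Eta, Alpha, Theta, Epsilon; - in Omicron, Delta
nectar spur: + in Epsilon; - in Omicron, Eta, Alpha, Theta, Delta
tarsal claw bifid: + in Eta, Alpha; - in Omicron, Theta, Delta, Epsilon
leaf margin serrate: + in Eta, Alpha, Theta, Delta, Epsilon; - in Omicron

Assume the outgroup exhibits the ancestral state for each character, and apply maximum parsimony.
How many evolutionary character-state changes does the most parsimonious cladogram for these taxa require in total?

7

The outgroup has state '-' for every character, so '+' is the derived state throughout.
dorsal spines (state '+') occurs in Delta and Eta but conflicts with the nesting implied by the other characters — most parsimoniously interpreted as homoplasy.
Only Alpha, Epsilon, and Eta show the derived state '+' for cranial crest, supporting them as a clade.
lateral line: derived state '+' in Alpha, Epsilon, Eta, and Theta only — synapomorphy for {Alpha, Epsilon, Eta, Theta}.
nectar spur: derived state '+' in Epsilon only — an autapomorphy, so it tells us nothing about relationships among taxa.
tarsal claw bifid (derived state '+') is shared by Alpha and Eta — a synapomorphy uniting that clade.
All ingroup taxa share the derived state '+' for leaf margin serrate; it defines the ingroup but does not resolve relationships within it.
Most parsimonious ingroup topology: ((((Eta,Alpha),Epsilon),Theta),Delta).
Changes per character on this tree: dorsal spines: 2; cranial crest: 1; lateral line: 1; nectar spur: 1; tarsal claw bifid: 1; leaf margin serrate: 1.
Total = 7.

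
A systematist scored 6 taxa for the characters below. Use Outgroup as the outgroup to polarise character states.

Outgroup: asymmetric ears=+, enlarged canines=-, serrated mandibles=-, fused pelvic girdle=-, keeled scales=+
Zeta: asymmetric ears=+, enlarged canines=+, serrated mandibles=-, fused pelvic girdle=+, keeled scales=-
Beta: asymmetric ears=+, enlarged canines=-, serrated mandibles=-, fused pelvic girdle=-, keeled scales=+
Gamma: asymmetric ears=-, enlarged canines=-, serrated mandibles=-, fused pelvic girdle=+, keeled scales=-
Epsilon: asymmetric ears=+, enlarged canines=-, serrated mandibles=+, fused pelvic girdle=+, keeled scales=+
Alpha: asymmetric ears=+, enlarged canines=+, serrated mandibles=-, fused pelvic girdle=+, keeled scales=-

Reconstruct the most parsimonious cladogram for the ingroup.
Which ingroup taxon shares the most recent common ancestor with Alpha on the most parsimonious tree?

Character polarity is set by the outgroup: the derived state is whichever differs from the outgroup's state, so for asymmetric ears, keeled scales the derived state is '-', and for the remaining characters it is '+'.
asymmetric ears (derived state '-') is unique to Gamma (autapomorphy; uninformative for grouping).
enlarged canines (derived state '+') is shared by Alpha and Zeta — a synapomorphy uniting that clade.
serrated mandibles (derived state '+') is unique to Epsilon (autapomorphy; uninformative for grouping).
fused pelvic girdle (derived state '+') is shared by Alpha, Epsilon, Gamma, and Zeta — a synapomorphy uniting that clade.
keeled scales (derived state '-') is shared by Alpha, Gamma, and Zeta — a synapomorphy uniting that clade.
Most parsimonious ingroup topology: ((((Zeta,Alpha),Gamma),Epsilon),Beta).
Alpha and Zeta form a cherry on this tree, so they are sister taxa.

Zeta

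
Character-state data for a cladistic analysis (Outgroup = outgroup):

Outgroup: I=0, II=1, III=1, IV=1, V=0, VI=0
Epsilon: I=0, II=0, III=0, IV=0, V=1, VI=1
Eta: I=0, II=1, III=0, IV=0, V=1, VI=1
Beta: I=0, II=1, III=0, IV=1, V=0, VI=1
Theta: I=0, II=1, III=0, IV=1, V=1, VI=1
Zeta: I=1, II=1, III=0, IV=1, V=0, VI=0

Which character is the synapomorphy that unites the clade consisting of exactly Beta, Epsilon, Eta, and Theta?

VI

Character polarity is set by the outgroup: the derived state is whichever differs from the outgroup's state, so for II, III, IV the derived state is '0', and for the remaining characters it is '1'.
I (derived state '1') is unique to Zeta (autapomorphy; uninformative for grouping).
II (derived state '0') is unique to Epsilon (autapomorphy; uninformative for grouping).
III (derived state '0') is shared by all ingroup taxa — unites the whole ingroup.
IV: derived state '0' in Epsilon and Eta only — synapomorphy for {Epsilon, Eta}.
Only Epsilon, Eta, and Theta show the derived state '1' for V, supporting them as a clade.
VI: derived state '1' in Beta, Epsilon, Eta, and Theta only — synapomorphy for {Beta, Epsilon, Eta, Theta}.
Most parsimonious ingroup topology: ((((Epsilon,Eta),Theta),Beta),Zeta).
The clade {Beta, Epsilon, Eta, Theta} is supported by VI: its derived state '1' occurs in exactly those taxa and in no other taxon (including the outgroup).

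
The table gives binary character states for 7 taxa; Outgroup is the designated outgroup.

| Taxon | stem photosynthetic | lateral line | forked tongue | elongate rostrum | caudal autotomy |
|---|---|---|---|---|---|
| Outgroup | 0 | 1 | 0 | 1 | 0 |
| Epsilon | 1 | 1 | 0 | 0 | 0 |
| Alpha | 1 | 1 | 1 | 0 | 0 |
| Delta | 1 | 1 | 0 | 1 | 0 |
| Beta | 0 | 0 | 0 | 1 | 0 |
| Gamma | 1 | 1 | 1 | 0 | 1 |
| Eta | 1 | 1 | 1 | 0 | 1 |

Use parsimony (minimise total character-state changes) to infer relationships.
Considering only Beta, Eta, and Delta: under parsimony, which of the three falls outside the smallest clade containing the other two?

Beta

Character polarity is set by the outgroup: the derived state is whichever differs from the outgroup's state, so for lateral line, elongate rostrum the derived state is '0', and for the remaining characters it is '1'.
stem photosynthetic (derived state '1') is shared by Alpha, Delta, Epsilon, Eta, and Gamma — a synapomorphy uniting that clade.
lateral line (derived state '0') is unique to Beta (autapomorphy; uninformative for grouping).
forked tongue (derived state '1') is shared by Alpha, Eta, and Gamma — a synapomorphy uniting that clade.
elongate rostrum: derived state '0' in Alpha, Epsilon, Eta, and Gamma only — synapomorphy for {Alpha, Epsilon, Eta, Gamma}.
caudal autotomy (derived state '1') is shared by Eta and Gamma — a synapomorphy uniting that clade.
Most parsimonious ingroup topology: (((((Gamma,Eta),Alpha),Epsilon),Delta),Beta).
Eta and Delta share a more recent common ancestor with each other than either does with Beta, so Beta is the least closely related of the three.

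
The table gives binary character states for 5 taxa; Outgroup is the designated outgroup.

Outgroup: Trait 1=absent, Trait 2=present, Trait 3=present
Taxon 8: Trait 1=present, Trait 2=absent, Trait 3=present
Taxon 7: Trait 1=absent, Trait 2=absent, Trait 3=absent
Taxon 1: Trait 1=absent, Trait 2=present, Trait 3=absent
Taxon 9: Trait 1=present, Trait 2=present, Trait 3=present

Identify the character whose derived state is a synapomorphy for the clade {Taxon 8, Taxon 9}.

Trait 1

Character polarity is set by the outgroup: the derived state is whichever differs from the outgroup's state, so for Trait 2, Trait 3 the derived state is 'absent', and for the remaining characters it is 'present'.
Trait 1 (derived state 'present') is shared by Taxon 8 and Taxon 9 — a synapomorphy uniting that clade.
Trait 2 groups Taxon 7 and Taxon 8, which is incompatible with the clades supported by the remaining characters; treating it as convergent (homoplasy) costs fewer steps than any alternative tree.
Trait 3 (derived state 'absent') is shared by Taxon 1 and Taxon 7 — a synapomorphy uniting that clade.
Most parsimonious ingroup topology: ((Taxon 8,Taxon 9),(Taxon 7,Taxon 1)).
The clade {Taxon 8, Taxon 9} is supported by Trait 1: its derived state 'present' occurs in exactly those taxa and in no other taxon (including the outgroup).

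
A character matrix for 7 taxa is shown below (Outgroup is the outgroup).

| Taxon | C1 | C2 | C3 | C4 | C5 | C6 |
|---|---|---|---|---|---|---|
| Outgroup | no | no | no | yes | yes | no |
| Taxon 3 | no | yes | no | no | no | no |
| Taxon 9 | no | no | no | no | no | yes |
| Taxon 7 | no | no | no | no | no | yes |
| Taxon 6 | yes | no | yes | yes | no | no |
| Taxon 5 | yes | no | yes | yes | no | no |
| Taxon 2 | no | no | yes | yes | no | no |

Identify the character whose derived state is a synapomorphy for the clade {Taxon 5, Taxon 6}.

C1

Character polarity is set by the outgroup: the derived state is whichever differs from the outgroup's state, so for C4, C5 the derived state is 'no', and for the remaining characters it is 'yes'.
C1 (derived state 'yes') is shared by Taxon 5 and Taxon 6 — a synapomorphy uniting that clade.
C2: derived state 'yes' in Taxon 3 only — an autapomorphy, so it tells us nothing about relationships among taxa.
C3: derived state 'yes' in Taxon 2, Taxon 5, and Taxon 6 only — synapomorphy for {Taxon 2, Taxon 5, Taxon 6}.
C4 (derived state 'no') is shared by Taxon 3, Taxon 7, and Taxon 9 — a synapomorphy uniting that clade.
All ingroup taxa share the derived state 'no' for C5; it defines the ingroup but does not resolve relationships within it.
Only Taxon 7 and Taxon 9 show the derived state 'yes' for C6, supporting them as a clade.
Most parsimonious ingroup topology: ((Taxon 3,(Taxon 9,Taxon 7)),((Taxon 6,Taxon 5),Taxon 2)).
The clade {Taxon 5, Taxon 6} is supported by C1: its derived state 'yes' occurs in exactly those taxa and in no other taxon (including the outgroup).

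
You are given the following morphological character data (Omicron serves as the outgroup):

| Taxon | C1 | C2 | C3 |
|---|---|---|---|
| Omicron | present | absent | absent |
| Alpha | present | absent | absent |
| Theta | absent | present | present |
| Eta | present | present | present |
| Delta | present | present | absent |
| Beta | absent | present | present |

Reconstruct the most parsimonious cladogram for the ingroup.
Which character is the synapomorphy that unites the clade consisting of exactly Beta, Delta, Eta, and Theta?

Character polarity is set by the outgroup: the derived state is whichever differs from the outgroup's state, so for C1 the derived state is 'absent', and for the remaining characters it is 'present'.
C1 (derived state 'absent') is shared by Beta and Theta — a synapomorphy uniting that clade.
C2: derived state 'present' in Beta, Delta, Eta, and Theta only — synapomorphy for {Beta, Delta, Eta, Theta}.
C3 (derived state 'present') is shared by Beta, Eta, and Theta — a synapomorphy uniting that clade.
Most parsimonious ingroup topology: (Alpha,(((Theta,Beta),Eta),Delta)).
The clade {Beta, Delta, Eta, Theta} is supported by C2: its derived state 'present' occurs in exactly those taxa and in no other taxon (including the outgroup).

C2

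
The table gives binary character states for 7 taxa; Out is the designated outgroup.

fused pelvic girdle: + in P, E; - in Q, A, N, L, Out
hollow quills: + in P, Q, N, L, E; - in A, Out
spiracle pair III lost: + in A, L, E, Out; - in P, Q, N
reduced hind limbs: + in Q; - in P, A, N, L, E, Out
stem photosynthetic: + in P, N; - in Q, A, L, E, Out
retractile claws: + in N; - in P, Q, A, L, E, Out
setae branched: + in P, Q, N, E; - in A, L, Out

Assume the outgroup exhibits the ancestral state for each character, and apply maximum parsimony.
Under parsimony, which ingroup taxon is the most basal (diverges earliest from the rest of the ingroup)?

Character polarity is set by the outgroup: the derived state is whichever differs from the outgroup's state, so for spiracle pair III lost the derived state is '-', and for the remaining characters it is '+'.
fused pelvic girdle groups E and P, which is incompatible with the clades supported by the remaining characters; treating it as convergent (homoplasy) costs fewer steps than any alternative tree.
hollow quills: derived state '+' in E, L, N, P, and Q only — synapomorphy for {E, L, N, P, Q}.
Only N, P, and Q show the derived state '-' for spiracle pair III lost, supporting them as a clade.
reduced hind limbs: derived state '+' in Q only — an autapomorphy, so it tells us nothing about relationships among taxa.
stem photosynthetic (derived state '+') is shared by N and P — a synapomorphy uniting that clade.
retractile claws: derived state '+' in N only — an autapomorphy, so it tells us nothing about relationships among taxa.
setae branched (derived state '+') is shared by E, N, P, and Q — a synapomorphy uniting that clade.
Most parsimonious ingroup topology: (((((N,P),Q),E),L),A).
A is sister to the clade containing all other ingroup taxa, so it is the earliest-diverging (most basal) ingroup lineage.

A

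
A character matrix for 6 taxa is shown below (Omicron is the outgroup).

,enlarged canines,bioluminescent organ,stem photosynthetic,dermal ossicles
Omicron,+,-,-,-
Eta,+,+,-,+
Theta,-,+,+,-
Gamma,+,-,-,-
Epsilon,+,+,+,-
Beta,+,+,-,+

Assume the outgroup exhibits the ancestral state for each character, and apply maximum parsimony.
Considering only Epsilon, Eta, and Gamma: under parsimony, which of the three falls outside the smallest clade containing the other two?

Gamma

Character polarity is set by the outgroup: the derived state is whichever differs from the outgroup's state, so for enlarged canines the derived state is '-', and for the remaining characters it is '+'.
enlarged canines (derived state '-') is unique to Theta (autapomorphy; uninformative for grouping).
bioluminescent organ: derived state '+' in Beta, Epsilon, Eta, and Theta only — synapomorphy for {Beta, Epsilon, Eta, Theta}.
stem photosynthetic: derived state '+' in Epsilon and Theta only — synapomorphy for {Epsilon, Theta}.
dermal ossicles (derived state '+') is shared by Beta and Eta — a synapomorphy uniting that clade.
Most parsimonious ingroup topology: (((Eta,Beta),(Theta,Epsilon)),Gamma).
Epsilon and Eta share a more recent common ancestor with each other than either does with Gamma, so Gamma is the least closely related of the three.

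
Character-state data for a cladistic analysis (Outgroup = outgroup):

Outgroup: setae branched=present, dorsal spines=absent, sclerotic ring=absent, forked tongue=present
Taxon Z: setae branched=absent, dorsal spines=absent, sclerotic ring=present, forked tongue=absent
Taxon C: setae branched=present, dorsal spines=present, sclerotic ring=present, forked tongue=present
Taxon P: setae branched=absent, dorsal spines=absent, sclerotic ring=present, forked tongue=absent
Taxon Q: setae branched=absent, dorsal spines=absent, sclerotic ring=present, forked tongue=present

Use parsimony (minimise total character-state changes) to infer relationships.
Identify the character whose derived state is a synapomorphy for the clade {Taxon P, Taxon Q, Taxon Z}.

Character polarity is set by the outgroup: the derived state is whichever differs from the outgroup's state, so for setae branched, forked tongue the derived state is 'absent', and for the remaining characters it is 'present'.
Only Taxon P, Taxon Q, and Taxon Z show the derived state 'absent' for setae branched, supporting them as a clade.
dorsal spines: derived state 'present' in Taxon C only — an autapomorphy, so it tells us nothing about relationships among taxa.
sclerotic ring (derived state 'present') is shared by all ingroup taxa — unites the whole ingroup.
forked tongue (derived state 'absent') is shared by Taxon P and Taxon Z — a synapomorphy uniting that clade.
Most parsimonious ingroup topology: (((Taxon Z,Taxon P),Taxon Q),Taxon C).
The clade {Taxon P, Taxon Q, Taxon Z} is supported by setae branched: its derived state 'absent' occurs in exactly those taxa and in no other taxon (including the outgroup).

setae branched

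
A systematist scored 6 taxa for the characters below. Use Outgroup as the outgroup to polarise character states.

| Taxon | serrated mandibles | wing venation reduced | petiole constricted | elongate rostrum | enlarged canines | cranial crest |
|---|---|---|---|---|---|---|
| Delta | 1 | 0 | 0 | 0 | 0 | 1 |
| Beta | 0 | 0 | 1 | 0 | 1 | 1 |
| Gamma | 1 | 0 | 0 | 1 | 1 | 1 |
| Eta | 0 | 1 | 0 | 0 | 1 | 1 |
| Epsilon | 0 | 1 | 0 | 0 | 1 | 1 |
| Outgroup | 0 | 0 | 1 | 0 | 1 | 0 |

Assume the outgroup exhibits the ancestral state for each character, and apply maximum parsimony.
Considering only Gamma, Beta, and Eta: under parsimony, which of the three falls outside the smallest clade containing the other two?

Character polarity is set by the outgroup: the derived state is whichever differs from the outgroup's state, so for petiole constricted, enlarged canines the derived state is '0', and for the remaining characters it is '1'.
Only Delta and Gamma show the derived state '1' for serrated mandibles, supporting them as a clade.
wing venation reduced (derived state '1') is shared by Epsilon and Eta — a synapomorphy uniting that clade.
petiole constricted: derived state '0' in Delta, Epsilon, Eta, and Gamma only — synapomorphy for {Delta, Epsilon, Eta, Gamma}.
elongate rostrum: derived state '1' in Gamma only — an autapomorphy, so it tells us nothing about relationships among taxa.
enlarged canines: derived state '0' in Delta only — an autapomorphy, so it tells us nothing about relationships among taxa.
All ingroup taxa share the derived state '1' for cranial crest; it defines the ingroup but does not resolve relationships within it.
Most parsimonious ingroup topology: (Beta,((Eta,Epsilon),(Gamma,Delta))).
Eta and Gamma share a more recent common ancestor with each other than either does with Beta, so Beta is the least closely related of the three.

Beta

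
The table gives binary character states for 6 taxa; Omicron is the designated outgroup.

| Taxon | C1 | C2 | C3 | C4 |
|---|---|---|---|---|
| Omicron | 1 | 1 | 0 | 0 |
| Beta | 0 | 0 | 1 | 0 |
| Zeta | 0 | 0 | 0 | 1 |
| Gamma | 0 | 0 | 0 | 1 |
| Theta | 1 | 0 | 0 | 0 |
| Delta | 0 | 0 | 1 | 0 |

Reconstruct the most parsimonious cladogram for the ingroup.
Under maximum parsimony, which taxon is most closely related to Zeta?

Character polarity is set by the outgroup: the derived state is whichever differs from the outgroup's state, so for C1, C2 the derived state is '0', and for the remaining characters it is '1'.
Only Beta, Delta, Gamma, and Zeta show the derived state '0' for C1, supporting them as a clade.
C2 (derived state '0') is shared by all ingroup taxa — unites the whole ingroup.
C3 (derived state '1') is shared by Beta and Delta — a synapomorphy uniting that clade.
C4: derived state '1' in Gamma and Zeta only — synapomorphy for {Gamma, Zeta}.
Most parsimonious ingroup topology: (((Beta,Delta),(Zeta,Gamma)),Theta).
Zeta and Gamma form a cherry on this tree, so they are sister taxa.

Gamma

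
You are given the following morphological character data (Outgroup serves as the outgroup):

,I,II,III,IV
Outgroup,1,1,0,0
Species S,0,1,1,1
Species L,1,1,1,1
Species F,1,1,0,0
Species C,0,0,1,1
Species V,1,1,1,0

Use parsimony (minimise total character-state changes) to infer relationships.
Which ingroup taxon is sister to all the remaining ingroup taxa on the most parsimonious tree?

Character polarity is set by the outgroup: the derived state is whichever differs from the outgroup's state, so for I, II the derived state is '0', and for the remaining characters it is '1'.
I: derived state '0' in Species C and Species S only — synapomorphy for {Species C, Species S}.
II (derived state '0') is unique to Species C (autapomorphy; uninformative for grouping).
Only Species C, Species L, Species S, and Species V show the derived state '1' for III, supporting them as a clade.
IV: derived state '1' in Species C, Species L, and Species S only — synapomorphy for {Species C, Species L, Species S}.
Most parsimonious ingroup topology: ((((Species S,Species C),Species L),Species V),Species F).
Species F is sister to the clade containing all other ingroup taxa, so it is the earliest-diverging (most basal) ingroup lineage.

Species F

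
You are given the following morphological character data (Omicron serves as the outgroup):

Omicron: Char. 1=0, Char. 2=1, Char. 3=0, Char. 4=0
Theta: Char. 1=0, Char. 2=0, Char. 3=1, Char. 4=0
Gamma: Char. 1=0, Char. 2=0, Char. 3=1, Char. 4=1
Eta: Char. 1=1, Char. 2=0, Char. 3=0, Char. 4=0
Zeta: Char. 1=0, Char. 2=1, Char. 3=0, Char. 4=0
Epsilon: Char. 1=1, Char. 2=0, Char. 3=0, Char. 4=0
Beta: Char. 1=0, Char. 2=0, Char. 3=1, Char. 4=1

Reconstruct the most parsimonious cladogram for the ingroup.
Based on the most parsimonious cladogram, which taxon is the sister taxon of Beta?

Gamma

Character polarity is set by the outgroup: the derived state is whichever differs from the outgroup's state, so for Char. 2 the derived state is '0', and for the remaining characters it is '1'.
Char. 1: derived state '1' in Epsilon and Eta only — synapomorphy for {Epsilon, Eta}.
Char. 2: derived state '0' in Beta, Epsilon, Eta, Gamma, and Theta only — synapomorphy for {Beta, Epsilon, Eta, Gamma, Theta}.
Only Beta, Gamma, and Theta show the derived state '1' for Char. 3, supporting them as a clade.
Char. 4: derived state '1' in Beta and Gamma only — synapomorphy for {Beta, Gamma}.
Most parsimonious ingroup topology: (((Theta,(Gamma,Beta)),(Eta,Epsilon)),Zeta).
Beta and Gamma form a cherry on this tree, so they are sister taxa.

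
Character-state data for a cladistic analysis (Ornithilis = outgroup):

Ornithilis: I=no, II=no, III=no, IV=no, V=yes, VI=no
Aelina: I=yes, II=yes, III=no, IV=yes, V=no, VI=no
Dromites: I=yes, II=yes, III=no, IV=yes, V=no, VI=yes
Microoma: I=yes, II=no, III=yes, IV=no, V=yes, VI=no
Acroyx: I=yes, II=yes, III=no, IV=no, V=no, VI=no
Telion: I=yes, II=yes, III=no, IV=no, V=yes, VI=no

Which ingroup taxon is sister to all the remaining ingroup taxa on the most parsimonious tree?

Microoma

Character polarity is set by the outgroup: the derived state is whichever differs from the outgroup's state, so for V the derived state is 'no', and for the remaining characters it is 'yes'.
I (derived state 'yes') is shared by all ingroup taxa — unites the whole ingroup.
II: derived state 'yes' in Acroyx, Aelina, Dromites, and Telion only — synapomorphy for {Acroyx, Aelina, Dromites, Telion}.
III: derived state 'yes' in Microoma only — an autapomorphy, so it tells us nothing about relationships among taxa.
Only Aelina and Dromites show the derived state 'yes' for IV, supporting them as a clade.
V (derived state 'no') is shared by Acroyx, Aelina, and Dromites — a synapomorphy uniting that clade.
VI: derived state 'yes' in Dromites only — an autapomorphy, so it tells us nothing about relationships among taxa.
Most parsimonious ingroup topology: ((((Aelina,Dromites),Acroyx),Telion),Microoma).
Microoma is sister to the clade containing all other ingroup taxa, so it is the earliest-diverging (most basal) ingroup lineage.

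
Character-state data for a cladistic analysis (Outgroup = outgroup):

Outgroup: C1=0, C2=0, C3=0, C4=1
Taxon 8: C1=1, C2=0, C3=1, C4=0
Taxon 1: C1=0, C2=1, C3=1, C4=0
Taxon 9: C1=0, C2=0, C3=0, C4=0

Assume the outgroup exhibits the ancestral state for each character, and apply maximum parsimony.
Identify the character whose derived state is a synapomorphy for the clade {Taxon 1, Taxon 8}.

C3

Character polarity is set by the outgroup: the derived state is whichever differs from the outgroup's state, so for C4 the derived state is '0', and for the remaining characters it is '1'.
C1: derived state '1' in Taxon 8 only — an autapomorphy, so it tells us nothing about relationships among taxa.
C2 (derived state '1') is unique to Taxon 1 (autapomorphy; uninformative for grouping).
C3: derived state '1' in Taxon 1 and Taxon 8 only — synapomorphy for {Taxon 1, Taxon 8}.
All ingroup taxa share the derived state '0' for C4; it defines the ingroup but does not resolve relationships within it.
Most parsimonious ingroup topology: ((Taxon 8,Taxon 1),Taxon 9).
The clade {Taxon 1, Taxon 8} is supported by C3: its derived state '1' occurs in exactly those taxa and in no other taxon (including the outgroup).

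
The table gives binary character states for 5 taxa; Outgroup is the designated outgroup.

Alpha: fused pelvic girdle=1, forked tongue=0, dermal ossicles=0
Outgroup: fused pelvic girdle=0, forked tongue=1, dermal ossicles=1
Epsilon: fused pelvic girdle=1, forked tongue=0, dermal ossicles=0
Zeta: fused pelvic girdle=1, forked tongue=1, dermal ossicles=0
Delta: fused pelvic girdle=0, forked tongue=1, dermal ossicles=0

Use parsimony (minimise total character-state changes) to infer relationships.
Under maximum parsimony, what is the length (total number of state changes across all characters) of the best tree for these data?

Character polarity is set by the outgroup: the derived state is whichever differs from the outgroup's state, so for forked tongue, dermal ossicles the derived state is '0', and for the remaining characters it is '1'.
Only Alpha, Epsilon, and Zeta show the derived state '1' for fused pelvic girdle, supporting them as a clade.
forked tongue: derived state '0' in Alpha and Epsilon only — synapomorphy for {Alpha, Epsilon}.
All ingroup taxa share the derived state '0' for dermal ossicles; it defines the ingroup but does not resolve relationships within it.
Most parsimonious ingroup topology: (((Alpha,Epsilon),Zeta),Delta).
Changes per character on this tree: fused pelvic girdle: 1; forked tongue: 1; dermal ossicles: 1.
Total = 3.

3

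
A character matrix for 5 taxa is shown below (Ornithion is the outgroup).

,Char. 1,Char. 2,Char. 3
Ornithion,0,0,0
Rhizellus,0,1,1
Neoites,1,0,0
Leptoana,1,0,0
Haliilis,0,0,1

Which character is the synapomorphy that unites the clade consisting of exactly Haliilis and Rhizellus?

The outgroup has state '0' for every character, so '1' is the derived state throughout.
Char. 1 (derived state '1') is shared by Leptoana and Neoites — a synapomorphy uniting that clade.
Char. 2 (derived state '1') is unique to Rhizellus (autapomorphy; uninformative for grouping).
Char. 3 (derived state '1') is shared by Haliilis and Rhizellus — a synapomorphy uniting that clade.
Most parsimonious ingroup topology: ((Rhizellus,Haliilis),(Neoites,Leptoana)).
The clade {Haliilis, Rhizellus} is supported by Char. 3: its derived state '1' occurs in exactly those taxa and in no other taxon (including the outgroup).

Char. 3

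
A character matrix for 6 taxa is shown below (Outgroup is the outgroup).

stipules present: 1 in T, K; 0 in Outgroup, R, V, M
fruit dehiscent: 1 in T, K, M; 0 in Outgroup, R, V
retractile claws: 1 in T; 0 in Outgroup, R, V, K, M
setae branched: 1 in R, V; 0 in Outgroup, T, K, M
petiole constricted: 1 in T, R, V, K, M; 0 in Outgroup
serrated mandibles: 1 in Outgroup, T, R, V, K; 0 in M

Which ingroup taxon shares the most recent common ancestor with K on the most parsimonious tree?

Character polarity is set by the outgroup: the derived state is whichever differs from the outgroup's state, so for serrated mandibles the derived state is '0', and for the remaining characters it is '1'.
stipules present: derived state '1' in K and T only — synapomorphy for {K, T}.
Only K, M, and T show the derived state '1' for fruit dehiscent, supporting them as a clade.
retractile claws: derived state '1' in T only — an autapomorphy, so it tells us nothing about relationships among taxa.
setae branched: derived state '1' in R and V only — synapomorphy for {R, V}.
All ingroup taxa share the derived state '1' for petiole constricted; it defines the ingroup but does not resolve relationships within it.
serrated mandibles (derived state '0') is unique to M (autapomorphy; uninformative for grouping).
Most parsimonious ingroup topology: (((T,K),M),(R,V)).
K and T form a cherry on this tree, so they are sister taxa.

T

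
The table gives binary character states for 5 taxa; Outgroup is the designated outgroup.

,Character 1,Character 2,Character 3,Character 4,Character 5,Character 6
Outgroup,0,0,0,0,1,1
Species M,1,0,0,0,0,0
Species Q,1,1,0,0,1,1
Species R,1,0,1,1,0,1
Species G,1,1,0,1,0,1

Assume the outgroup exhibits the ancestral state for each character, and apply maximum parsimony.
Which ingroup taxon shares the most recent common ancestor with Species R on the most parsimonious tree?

Character polarity is set by the outgroup: the derived state is whichever differs from the outgroup's state, so for Character 5, Character 6 the derived state is '0', and for the remaining characters it is '1'.
Character 1 (derived state '1') is shared by all ingroup taxa — unites the whole ingroup.
Character 2 groups Species G and Species Q, which is incompatible with the clades supported by the remaining characters; treating it as convergent (homoplasy) costs fewer steps than any alternative tree.
Character 3 (derived state '1') is unique to Species R (autapomorphy; uninformative for grouping).
Character 4: derived state '1' in Species G and Species R only — synapomorphy for {Species G, Species R}.
Character 5: derived state '0' in Species G, Species M, and Species R only — synapomorphy for {Species G, Species M, Species R}.
Character 6: derived state '0' in Species M only — an autapomorphy, so it tells us nothing about relationships among taxa.
Most parsimonious ingroup topology: ((Species M,(Species R,Species G)),Species Q).
Species R and Species G form a cherry on this tree, so they are sister taxa.

Species G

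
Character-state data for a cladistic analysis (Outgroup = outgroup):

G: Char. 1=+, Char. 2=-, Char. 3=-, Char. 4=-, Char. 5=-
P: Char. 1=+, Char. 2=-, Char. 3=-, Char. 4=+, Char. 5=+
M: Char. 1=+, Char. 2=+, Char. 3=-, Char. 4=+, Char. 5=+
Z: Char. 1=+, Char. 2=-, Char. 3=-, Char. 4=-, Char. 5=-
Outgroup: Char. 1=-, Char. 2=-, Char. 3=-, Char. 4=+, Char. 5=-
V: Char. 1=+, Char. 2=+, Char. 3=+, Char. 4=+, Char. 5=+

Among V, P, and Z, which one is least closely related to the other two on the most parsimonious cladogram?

Z

Character polarity is set by the outgroup: the derived state is whichever differs from the outgroup's state, so for Char. 4 the derived state is '-', and for the remaining characters it is '+'.
Char. 1 (derived state '+') is shared by all ingroup taxa — unites the whole ingroup.
Char. 2 (derived state '+') is shared by M and V — a synapomorphy uniting that clade.
Char. 3: derived state '+' in V only — an autapomorphy, so it tells us nothing about relationships among taxa.
Char. 4: derived state '-' in G and Z only — synapomorphy for {G, Z}.
Char. 5: derived state '+' in M, P, and V only — synapomorphy for {M, P, V}.
Most parsimonious ingroup topology: (((M,V),P),(G,Z)).
V and P share a more recent common ancestor with each other than either does with Z, so Z is the least closely related of the three.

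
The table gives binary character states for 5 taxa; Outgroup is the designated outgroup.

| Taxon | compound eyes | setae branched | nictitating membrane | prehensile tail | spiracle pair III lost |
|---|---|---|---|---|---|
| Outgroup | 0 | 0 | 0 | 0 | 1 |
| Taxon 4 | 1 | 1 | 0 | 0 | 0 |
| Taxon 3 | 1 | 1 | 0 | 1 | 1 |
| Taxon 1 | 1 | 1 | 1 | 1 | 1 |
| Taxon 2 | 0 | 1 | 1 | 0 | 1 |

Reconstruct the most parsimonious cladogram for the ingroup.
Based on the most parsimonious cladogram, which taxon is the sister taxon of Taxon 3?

Taxon 1

Character polarity is set by the outgroup: the derived state is whichever differs from the outgroup's state, so for spiracle pair III lost the derived state is '0', and for the remaining characters it is '1'.
Only Taxon 1, Taxon 3, and Taxon 4 show the derived state '1' for compound eyes, supporting them as a clade.
setae branched (derived state '1') is shared by all ingroup taxa — unites the whole ingroup.
nictitating membrane groups Taxon 1 and Taxon 2, which is incompatible with the clades supported by the remaining characters; treating it as convergent (homoplasy) costs fewer steps than any alternative tree.
prehensile tail (derived state '1') is shared by Taxon 1 and Taxon 3 — a synapomorphy uniting that clade.
spiracle pair III lost: derived state '0' in Taxon 4 only — an autapomorphy, so it tells us nothing about relationships among taxa.
Most parsimonious ingroup topology: ((Taxon 4,(Taxon 3,Taxon 1)),Taxon 2).
Taxon 3 and Taxon 1 form a cherry on this tree, so they are sister taxa.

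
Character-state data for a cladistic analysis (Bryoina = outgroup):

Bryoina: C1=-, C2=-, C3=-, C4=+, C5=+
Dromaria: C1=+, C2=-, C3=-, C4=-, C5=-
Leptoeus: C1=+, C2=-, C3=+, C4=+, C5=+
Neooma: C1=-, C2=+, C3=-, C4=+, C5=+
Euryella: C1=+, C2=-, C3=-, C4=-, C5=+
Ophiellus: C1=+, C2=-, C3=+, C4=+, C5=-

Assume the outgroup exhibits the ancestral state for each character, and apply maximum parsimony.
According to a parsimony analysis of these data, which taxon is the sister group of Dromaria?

Character polarity is set by the outgroup: the derived state is whichever differs from the outgroup's state, so for C4, C5 the derived state is '-', and for the remaining characters it is '+'.
C1: derived state '+' in Dromaria, Euryella, Leptoeus, and Ophiellus only — synapomorphy for {Dromaria, Euryella, Leptoeus, Ophiellus}.
C2 (derived state '+') is unique to Neooma (autapomorphy; uninformative for grouping).
Only Leptoeus and Ophiellus show the derived state '+' for C3, supporting them as a clade.
C4: derived state '-' in Dromaria and Euryella only — synapomorphy for {Dromaria, Euryella}.
C5 (state '-') occurs in Dromaria and Ophiellus but conflicts with the nesting implied by the other characters — most parsimoniously interpreted as homoplasy.
Most parsimonious ingroup topology: (((Dromaria,Euryella),(Leptoeus,Ophiellus)),Neooma).
Dromaria and Euryella form a cherry on this tree, so they are sister taxa.

Euryella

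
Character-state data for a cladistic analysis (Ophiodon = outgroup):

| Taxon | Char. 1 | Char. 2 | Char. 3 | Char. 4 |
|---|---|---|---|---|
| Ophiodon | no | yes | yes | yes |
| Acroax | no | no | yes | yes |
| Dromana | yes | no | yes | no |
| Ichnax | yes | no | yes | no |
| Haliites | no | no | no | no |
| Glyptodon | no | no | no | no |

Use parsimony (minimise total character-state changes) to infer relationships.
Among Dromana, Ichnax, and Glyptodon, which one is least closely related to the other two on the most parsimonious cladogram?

Character polarity is set by the outgroup: the derived state is whichever differs from the outgroup's state, so for Char. 2, Char. 3, Char. 4 the derived state is 'no', and for the remaining characters it is 'yes'.
Only Dromana and Ichnax show the derived state 'yes' for Char. 1, supporting them as a clade.
All ingroup taxa share the derived state 'no' for Char. 2; it defines the ingroup but does not resolve relationships within it.
Char. 3 (derived state 'no') is shared by Glyptodon and Haliites — a synapomorphy uniting that clade.
Char. 4: derived state 'no' in Dromana, Glyptodon, Haliites, and Ichnax only — synapomorphy for {Dromana, Glyptodon, Haliites, Ichnax}.
Most parsimonious ingroup topology: (Acroax,((Dromana,Ichnax),(Haliites,Glyptodon))).
Dromana and Ichnax share a more recent common ancestor with each other than either does with Glyptodon, so Glyptodon is the least closely related of the three.

Glyptodon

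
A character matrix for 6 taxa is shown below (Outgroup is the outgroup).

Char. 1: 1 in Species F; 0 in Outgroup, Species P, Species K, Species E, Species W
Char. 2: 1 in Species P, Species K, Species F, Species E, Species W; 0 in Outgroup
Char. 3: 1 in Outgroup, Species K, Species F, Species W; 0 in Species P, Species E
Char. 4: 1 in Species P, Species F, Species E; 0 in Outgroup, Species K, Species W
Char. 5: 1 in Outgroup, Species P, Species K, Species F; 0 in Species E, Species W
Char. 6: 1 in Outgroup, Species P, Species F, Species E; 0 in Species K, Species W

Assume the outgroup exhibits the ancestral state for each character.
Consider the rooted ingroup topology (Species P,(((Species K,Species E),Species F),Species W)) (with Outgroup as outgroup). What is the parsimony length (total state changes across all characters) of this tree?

11

Map each character onto (Species P,(((Species K,Species E),Species F),Species W)) (rooted by Outgroup) and count the minimum state changes it requires (Fitch parsimony):
Char. 1: 1; Char. 2: 1; Char. 3: 2; Char. 4: 3; Char. 5: 2; Char. 6: 2.
Total tree length = 11.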